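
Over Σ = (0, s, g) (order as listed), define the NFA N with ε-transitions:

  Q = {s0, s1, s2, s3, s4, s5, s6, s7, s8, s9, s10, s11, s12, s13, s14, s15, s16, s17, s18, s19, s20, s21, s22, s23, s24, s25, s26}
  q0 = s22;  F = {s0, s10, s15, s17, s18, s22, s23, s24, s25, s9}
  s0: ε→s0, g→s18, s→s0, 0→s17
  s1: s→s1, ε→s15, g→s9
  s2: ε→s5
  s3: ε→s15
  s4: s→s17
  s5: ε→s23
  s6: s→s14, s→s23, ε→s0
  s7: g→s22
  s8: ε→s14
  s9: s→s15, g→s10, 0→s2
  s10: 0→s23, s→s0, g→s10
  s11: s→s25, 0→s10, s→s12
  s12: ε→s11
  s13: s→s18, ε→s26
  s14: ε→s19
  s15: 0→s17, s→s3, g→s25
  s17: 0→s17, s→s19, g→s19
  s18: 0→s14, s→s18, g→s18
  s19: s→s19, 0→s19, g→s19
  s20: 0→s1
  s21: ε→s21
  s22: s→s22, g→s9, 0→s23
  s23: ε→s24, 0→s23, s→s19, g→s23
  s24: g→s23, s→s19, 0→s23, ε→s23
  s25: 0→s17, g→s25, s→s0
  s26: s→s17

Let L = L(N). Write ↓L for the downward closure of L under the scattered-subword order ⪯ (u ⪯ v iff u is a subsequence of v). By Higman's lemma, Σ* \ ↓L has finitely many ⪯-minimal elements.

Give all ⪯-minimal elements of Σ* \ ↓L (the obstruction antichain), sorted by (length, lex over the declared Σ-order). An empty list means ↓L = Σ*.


A = [0s, gs0g, ggsg0].

|Q|=27, |F|=10, |δ|=58 (13 ε).
min D↑ (10 st, q0=0, F={3}): 0:0→1,s→0,g→2 1:0→1,s→3,g→1 2:0→1,s→4,g→5 3:0→3,s→3,g→3 4:0→6,s→4,g→7 5:0→1,s→8,g→5 6:0→6,s→3,g→3 7:0→6,s→8,g→7 8:0→6,s→8,g→9 9:0→3,s→9,g→9 (ε-aug+det+¬).
'0s': |S_i|=[15, 7, 1] end={s19} rej; 2/2 del acc.
'gs0g': N↓-sim [15, 14, 8, 3, 1] end={s19} — reject; 4/4 single-dels accept.
'ggsg0': run [15, 14, 9, 5, 3, 2] end={s14,s19} ∉↓L; 5/5 single-dels accept.
3 obstructions.


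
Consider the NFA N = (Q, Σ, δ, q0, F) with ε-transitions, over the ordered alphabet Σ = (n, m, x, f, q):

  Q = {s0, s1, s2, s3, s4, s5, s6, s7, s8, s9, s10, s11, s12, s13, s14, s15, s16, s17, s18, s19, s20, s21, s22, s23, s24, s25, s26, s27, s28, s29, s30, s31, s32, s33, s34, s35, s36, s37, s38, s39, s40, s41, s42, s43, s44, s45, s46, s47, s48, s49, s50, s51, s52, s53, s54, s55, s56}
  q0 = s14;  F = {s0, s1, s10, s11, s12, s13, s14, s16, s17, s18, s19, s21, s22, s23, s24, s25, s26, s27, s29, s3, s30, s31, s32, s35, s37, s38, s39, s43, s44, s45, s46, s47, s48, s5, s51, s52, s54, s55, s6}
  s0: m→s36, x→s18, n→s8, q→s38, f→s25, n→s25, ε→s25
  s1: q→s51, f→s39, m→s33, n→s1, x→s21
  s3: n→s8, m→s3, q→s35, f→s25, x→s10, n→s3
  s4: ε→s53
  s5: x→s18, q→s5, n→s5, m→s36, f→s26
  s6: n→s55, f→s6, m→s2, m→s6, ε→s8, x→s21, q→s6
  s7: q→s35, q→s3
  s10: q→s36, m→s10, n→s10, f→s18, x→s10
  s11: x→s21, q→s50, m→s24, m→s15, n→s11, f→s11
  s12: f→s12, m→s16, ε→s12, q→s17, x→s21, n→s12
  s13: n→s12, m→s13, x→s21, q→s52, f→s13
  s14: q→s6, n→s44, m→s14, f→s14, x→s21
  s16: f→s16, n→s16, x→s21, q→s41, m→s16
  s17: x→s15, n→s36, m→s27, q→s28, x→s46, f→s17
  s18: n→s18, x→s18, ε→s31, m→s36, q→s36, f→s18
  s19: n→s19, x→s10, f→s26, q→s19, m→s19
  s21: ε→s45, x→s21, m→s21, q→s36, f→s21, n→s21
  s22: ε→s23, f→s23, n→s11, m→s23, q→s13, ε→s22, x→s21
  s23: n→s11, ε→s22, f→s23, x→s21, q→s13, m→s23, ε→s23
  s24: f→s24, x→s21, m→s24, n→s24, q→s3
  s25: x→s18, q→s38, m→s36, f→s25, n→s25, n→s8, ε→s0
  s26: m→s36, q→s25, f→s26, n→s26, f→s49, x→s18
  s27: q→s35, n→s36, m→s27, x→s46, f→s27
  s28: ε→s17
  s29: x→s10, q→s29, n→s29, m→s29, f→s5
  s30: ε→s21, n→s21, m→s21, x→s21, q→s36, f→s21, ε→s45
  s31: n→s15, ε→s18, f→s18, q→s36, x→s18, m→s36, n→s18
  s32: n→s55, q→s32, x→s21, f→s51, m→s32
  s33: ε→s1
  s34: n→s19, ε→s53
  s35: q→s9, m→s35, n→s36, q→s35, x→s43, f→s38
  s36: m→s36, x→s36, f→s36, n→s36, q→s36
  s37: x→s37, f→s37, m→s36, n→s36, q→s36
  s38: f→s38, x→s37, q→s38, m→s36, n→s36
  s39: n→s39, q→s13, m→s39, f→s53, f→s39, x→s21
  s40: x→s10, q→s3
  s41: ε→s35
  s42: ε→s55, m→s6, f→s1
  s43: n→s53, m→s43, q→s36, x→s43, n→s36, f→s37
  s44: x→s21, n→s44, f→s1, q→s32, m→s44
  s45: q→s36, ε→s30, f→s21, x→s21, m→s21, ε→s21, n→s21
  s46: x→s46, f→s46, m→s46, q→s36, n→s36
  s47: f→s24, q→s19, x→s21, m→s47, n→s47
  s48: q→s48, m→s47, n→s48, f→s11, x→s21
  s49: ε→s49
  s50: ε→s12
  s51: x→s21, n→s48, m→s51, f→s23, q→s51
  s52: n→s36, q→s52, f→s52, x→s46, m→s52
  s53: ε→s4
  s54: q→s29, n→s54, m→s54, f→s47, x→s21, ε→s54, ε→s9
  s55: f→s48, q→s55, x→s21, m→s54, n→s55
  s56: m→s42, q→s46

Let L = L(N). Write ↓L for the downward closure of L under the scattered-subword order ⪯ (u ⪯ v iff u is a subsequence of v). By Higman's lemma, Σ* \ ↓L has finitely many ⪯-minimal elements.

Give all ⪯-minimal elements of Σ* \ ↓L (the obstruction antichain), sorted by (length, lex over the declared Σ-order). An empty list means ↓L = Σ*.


A = [xq, nffqqn, qnmqfm].

|Q|=57, |F|=39, |δ|=246 (26 ε).
min D↑ (35 st, q0=0, F={6}): 0:n→1,m→0,x→2,f→0,q→3 1:n→1,m→1,x→2,f→4,q→5 2:n→2,m→2,x→2,f→2,q→6 3:n→7,m→3,x→2,f→3,q→3 4:n→4,m→4,x→2,f→8,q→9 5:n→7,m→5,x→2,f→9,q→5 6:n→6,m→6,x→6,f→6,q→6 7:n→7,m→10,x→2,f→11,q→7 8:n→8,m→8,x→2,f→8,q→12 9:n→11,m→9,x→2,f→13,q→9 10:n→10,m→10,x→2,f→14,q→15 11:n→11,m→14,x→2,f→16,q→11 12:n→17,m→12,x→2,f→12,q→18 13:n→16,m→13,x→2,f→13,q→12 14:n→14,m→14,x→2,f→19,q→20 15:n→15,m→15,x→21,f→22,q→15 16:n→16,m→19,x→2,f→16,q→17 17:n→17,m→23,x→2,f→17,q→24 18:n→6,m→18,x→25,f→18,q→18 19:n→19,m→19,x→2,f→19,q→26 20:n→20,m→20,x→21,f→27,q→20 21:n→21,m→21,x→21,f→28,q→6 22:n→22,m→6,x→28,f→27,q→22 23:n→23,m→23,x→2,f→23,q→29 24:n→6,m→30,x→25,f→24,q→24 25:n→6,m→25,x→25,f→25,q→6 26:n→26,m→26,x→21,f→31,q→29 27:n→27,m→6,x→28,f→27,q→31 28:n→28,m→6,x→28,f→28,q→6 29:n→6,m→29,x→32,f→33,q→29 30:n→6,m→30,x→25,f→30,q→29 31:n→31,m→6,x→28,f→31,q→33 32:n→6,m→32,x→32,f→34,q→6 33:n→6,m→6,x→34,f→33,q→33 34:n→6,m→6,x→34,f→34,q→6 (ε-aug+det+¬).
'xq': N↓-sim [51, 13, 1] end={s36} — reject; 2/2 deletions ∈↓L.
'nffqqn': |S_i|=[51, 48, 43, 36, 29, 15, 3] end={s36,s4,s53} ∉↓L; 6/6 del acc.
'qnmqfm': run [51, 46, 38, 31, 22, 12, 1] end={s36} ∉↓L; 6/6 del acc.
3 minimals (antichain).


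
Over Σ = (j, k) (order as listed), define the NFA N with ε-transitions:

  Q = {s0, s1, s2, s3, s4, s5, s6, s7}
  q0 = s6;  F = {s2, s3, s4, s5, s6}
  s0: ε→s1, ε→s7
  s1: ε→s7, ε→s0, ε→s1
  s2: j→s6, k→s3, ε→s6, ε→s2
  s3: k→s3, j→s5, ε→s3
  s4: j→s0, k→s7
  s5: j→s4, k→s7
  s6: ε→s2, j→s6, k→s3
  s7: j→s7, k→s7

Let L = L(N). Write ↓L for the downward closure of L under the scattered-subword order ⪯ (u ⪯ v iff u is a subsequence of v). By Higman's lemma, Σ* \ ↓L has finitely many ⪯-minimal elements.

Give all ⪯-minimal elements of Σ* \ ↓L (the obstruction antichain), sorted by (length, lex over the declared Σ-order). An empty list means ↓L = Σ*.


|Q|=8, |F|=5, |δ|=21 (9 ε).
min D↑ (5 st, q0=0, F={4}): 0:j→0,k→1 1:j→2,k→1 2:j→3,k→4 3:j→4,k→4 4:j→4,k→4 (ε-aug+det+¬).
'kjk': |S_i|=[8, 6, 5, 1] end={s7} rej; 3/3 single-dels accept.
'kjjj': run [8, 6, 5, 4, 3] end={s0,s1,s7} ∉↓L; 4/4 single-dels accept.
2 obstructions.

A = [kjk, kjjj].


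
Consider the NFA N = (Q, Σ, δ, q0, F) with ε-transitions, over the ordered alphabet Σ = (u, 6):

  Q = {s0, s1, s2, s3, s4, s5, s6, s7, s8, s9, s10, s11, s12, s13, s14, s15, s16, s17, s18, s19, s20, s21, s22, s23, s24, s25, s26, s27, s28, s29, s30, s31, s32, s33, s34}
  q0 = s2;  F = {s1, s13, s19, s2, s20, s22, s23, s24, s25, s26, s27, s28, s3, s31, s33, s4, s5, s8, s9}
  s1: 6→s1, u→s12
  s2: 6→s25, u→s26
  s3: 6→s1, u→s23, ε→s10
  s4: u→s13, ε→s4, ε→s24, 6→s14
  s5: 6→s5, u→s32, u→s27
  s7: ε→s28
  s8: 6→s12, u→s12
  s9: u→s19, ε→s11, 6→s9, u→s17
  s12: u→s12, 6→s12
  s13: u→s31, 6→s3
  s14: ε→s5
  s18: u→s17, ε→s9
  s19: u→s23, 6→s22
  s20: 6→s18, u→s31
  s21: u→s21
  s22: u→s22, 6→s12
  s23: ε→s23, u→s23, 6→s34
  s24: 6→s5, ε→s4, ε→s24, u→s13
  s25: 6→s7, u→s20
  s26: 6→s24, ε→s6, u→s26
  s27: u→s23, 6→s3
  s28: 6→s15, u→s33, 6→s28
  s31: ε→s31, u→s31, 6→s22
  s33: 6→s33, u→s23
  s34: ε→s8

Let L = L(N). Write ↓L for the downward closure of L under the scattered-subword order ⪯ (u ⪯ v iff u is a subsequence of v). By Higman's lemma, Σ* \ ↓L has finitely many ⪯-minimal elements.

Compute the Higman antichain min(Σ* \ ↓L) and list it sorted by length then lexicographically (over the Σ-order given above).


|Q|=35, |F|=19, |δ|=58 (13 ε).
min D↑ (19 st, q0=0, F={17}): 0:u→1,6→2 1:u→1,6→3 2:u→4,6→5 3:u→6,6→7 4:u→8,6→9 5:u→10,6→5 6:u→8,6→11 7:u→12,6→7 8:u→8,6→13 9:u→14,6→9 10:u→15,6→10 11:u→15,6→16 12:u→15,6→11 13:u→13,6→17 14:u→15,6→13 15:u→15,6→18 16:u→17,6→16 17:u→17,6→17 18:u→17,6→17.
'6uu66': |S_i|=[30, 27, 19, 8, 4, 1] end={s12} — reject; 5/5 single-dels accept.
'u6u66u': run [30, 25, 22, 14, 8, 4, 1] end={s12} ∉↓L; 6/6 deletions ∈↓L.
'66uu6u': |S_i|=[30, 27, 21, 13, 5, 3, 1] end={s12} rej; 6/6 single-dels accept.
3 obstructions.

Antichain: [6uu66, u6u66u, 66uu6u].


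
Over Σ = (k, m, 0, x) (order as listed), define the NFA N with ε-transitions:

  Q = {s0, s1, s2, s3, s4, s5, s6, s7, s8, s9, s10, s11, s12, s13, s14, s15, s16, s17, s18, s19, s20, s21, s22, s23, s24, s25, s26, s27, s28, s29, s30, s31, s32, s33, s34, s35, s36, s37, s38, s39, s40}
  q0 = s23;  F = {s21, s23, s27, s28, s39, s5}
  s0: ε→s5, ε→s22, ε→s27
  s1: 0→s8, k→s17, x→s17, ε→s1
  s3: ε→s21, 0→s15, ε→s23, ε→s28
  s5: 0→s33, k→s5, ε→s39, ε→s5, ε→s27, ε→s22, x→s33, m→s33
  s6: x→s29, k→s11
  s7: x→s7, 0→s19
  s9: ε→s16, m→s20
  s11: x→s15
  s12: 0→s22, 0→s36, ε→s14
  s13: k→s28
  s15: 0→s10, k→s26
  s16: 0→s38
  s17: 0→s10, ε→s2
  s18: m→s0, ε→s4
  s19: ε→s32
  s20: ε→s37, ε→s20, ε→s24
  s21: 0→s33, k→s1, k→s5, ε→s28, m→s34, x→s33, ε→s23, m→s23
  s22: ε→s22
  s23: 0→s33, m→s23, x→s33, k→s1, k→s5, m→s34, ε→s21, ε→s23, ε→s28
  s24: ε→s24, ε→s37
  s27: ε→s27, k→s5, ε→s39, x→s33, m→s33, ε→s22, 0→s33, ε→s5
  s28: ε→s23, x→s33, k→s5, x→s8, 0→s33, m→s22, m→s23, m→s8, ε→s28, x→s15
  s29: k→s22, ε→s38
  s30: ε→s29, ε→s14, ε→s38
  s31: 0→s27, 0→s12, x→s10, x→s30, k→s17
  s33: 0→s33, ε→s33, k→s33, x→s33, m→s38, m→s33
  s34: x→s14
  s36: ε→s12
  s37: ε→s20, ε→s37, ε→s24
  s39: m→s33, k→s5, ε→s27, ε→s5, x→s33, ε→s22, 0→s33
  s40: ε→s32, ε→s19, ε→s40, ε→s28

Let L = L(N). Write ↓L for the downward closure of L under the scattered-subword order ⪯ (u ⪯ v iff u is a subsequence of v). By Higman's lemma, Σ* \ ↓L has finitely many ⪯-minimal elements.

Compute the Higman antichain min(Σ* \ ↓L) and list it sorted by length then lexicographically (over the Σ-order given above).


Antichain: [0, x, km].

|Q|=41, |F|=6, |δ|=111 (49 ε).
min D↑ (3 st, q0=0, F={2}): 0:k→1,m→0,0→2,x→2 1:k→1,m→2,0→2,x→2 2:k→2,m→2,0→2,x→2 [Hopcroft].
'0': run [18, 4] end={s10,s33,s38,s8} ∉↓L; 1/1 deletions ∈↓L.
'x': N↓-sim [18, 9] end={s10,s14,s15,s17,s2,s26,s33,s38,s8} — reject; 1/1 deletions ∈↓L.
'km': run [18, 12, 2] end={s33,s38} ∉↓L; 2/2 deletions ∈↓L.
3 minimals (antichain).


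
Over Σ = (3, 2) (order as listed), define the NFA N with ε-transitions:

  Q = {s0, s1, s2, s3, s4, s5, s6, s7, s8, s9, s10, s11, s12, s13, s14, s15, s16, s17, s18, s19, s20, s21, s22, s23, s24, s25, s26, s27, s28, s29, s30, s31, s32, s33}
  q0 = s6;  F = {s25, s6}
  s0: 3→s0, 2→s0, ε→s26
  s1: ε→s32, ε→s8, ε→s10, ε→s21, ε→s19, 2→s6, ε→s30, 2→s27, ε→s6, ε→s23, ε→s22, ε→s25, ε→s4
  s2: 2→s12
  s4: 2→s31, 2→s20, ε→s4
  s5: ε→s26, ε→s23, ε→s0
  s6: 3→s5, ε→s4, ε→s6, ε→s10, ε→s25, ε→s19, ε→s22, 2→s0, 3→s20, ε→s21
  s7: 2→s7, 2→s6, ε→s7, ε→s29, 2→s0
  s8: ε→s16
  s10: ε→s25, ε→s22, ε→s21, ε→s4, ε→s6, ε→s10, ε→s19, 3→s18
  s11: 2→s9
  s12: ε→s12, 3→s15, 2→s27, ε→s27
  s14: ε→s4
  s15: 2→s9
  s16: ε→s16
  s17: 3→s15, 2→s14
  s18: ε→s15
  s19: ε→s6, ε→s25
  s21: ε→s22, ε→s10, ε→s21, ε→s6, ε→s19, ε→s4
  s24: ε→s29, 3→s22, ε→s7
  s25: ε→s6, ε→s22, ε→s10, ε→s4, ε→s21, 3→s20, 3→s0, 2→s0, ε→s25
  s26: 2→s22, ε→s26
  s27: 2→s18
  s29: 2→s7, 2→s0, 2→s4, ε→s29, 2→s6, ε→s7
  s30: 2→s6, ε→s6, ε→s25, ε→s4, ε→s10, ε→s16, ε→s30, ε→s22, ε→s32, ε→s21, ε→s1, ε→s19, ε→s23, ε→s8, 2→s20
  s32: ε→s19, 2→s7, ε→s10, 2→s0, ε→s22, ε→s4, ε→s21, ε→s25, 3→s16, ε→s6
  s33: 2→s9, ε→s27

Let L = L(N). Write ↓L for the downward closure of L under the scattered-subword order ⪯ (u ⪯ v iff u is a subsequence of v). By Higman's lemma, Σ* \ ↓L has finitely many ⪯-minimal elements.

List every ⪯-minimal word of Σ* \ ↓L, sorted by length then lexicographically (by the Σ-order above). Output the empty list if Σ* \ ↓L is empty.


A = [3, 2].

|Q|=34, |F|=2, |δ|=114 (78 ε).
min D↑ (2 st, q0=0, F={1}): 0:3→1,2→1 1:3→1,2→1.
'3': run [16, 9] end={s0,s15,s18,s20,s22,s23,s26,s5,s9} — reject; 1/1 single-dels accept.
'2': N↓-sim [16, 6] end={s0,s20,s22,s26,s31,s9} rej; 1/1 deletions ∈↓L.
2 words, ⪯-incomp.


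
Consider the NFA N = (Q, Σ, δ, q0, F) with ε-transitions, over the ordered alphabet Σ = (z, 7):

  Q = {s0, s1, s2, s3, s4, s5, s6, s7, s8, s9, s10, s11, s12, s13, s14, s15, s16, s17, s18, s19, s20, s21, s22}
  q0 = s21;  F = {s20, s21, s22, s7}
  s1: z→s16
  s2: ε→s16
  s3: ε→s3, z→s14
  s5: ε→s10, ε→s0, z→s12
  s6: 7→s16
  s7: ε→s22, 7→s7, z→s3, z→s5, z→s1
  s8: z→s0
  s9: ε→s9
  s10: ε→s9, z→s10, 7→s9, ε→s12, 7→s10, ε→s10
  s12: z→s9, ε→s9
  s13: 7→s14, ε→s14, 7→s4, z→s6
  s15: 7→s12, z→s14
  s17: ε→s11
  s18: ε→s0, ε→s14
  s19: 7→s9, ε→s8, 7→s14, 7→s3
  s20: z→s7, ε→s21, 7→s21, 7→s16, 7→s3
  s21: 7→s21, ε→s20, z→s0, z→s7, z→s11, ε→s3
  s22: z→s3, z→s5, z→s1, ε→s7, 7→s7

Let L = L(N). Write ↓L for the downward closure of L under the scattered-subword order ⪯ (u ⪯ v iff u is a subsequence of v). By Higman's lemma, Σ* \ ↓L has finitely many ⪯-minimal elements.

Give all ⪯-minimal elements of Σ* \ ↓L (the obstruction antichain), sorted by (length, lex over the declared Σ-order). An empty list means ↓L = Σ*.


|Q|=23, |F|=4, |δ|=52 (19 ε).
min D↑ (3 st, q0=0, F={2}): 0:z→1,7→0 1:z→2,7→1 2:z→2,7→2 (ε-aug+det+¬).
'zz': run [14, 12, 9] end={s0,s1,s10,s12,s14,s16,s3,s5,s9} — reject; 2/2 deletions ∈↓L.
1 minimals (antichain).

A = [zz].


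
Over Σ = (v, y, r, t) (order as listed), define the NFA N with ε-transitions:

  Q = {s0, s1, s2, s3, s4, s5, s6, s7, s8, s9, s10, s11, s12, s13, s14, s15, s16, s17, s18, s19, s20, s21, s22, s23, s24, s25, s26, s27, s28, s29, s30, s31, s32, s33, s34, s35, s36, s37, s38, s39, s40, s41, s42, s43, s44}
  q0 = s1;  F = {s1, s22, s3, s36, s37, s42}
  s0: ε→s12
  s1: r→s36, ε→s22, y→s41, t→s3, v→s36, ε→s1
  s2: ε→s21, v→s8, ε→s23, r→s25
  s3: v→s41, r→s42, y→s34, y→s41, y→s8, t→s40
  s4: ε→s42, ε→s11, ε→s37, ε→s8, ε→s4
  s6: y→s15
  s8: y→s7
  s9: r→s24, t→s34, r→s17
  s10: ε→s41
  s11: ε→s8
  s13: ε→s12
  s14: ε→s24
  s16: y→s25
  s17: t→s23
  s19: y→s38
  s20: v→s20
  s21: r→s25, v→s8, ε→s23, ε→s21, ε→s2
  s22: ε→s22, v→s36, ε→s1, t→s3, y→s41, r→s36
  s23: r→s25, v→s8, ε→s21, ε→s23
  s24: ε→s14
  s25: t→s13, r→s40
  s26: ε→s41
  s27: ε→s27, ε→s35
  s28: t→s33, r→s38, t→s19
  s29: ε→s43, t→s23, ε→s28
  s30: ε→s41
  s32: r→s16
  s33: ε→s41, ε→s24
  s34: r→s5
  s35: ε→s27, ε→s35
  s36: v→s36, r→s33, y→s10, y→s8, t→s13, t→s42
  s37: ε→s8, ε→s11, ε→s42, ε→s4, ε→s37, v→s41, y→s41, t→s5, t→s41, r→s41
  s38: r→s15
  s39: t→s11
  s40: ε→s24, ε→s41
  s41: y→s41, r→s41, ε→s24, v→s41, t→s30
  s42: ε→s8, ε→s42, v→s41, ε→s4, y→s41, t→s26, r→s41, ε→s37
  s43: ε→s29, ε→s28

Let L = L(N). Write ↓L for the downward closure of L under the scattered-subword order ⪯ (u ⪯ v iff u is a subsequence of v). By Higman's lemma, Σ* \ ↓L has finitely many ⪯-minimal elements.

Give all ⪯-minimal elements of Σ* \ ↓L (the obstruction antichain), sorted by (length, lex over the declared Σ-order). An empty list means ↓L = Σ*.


|Q|=45, |F|=6, |δ|=104 (46 ε).
min D↑ (5 st, q0=0, F={2}): 0:v→1,y→2,r→1,t→3 1:v→1,y→2,r→2,t→4 2:v→2,y→2,r→2,t→2 3:v→2,y→2,r→4,t→2 4:v→2,y→2,r→2,t→2 (ε-aug+det+¬).
'y': run [22, 9] end={s10,s14,s24,s30,s34,s41,s5,s7,s8} rej; 1/1 single-dels accept.
'vr': N↓-sim [22, 17, 5] end={s14,s24,s30,s33,s41} — reject; 2/2 deletions ∈↓L.
'rr': run [22, 17, 5] end={s14,s24,s30,s33,s41} rej; 2/2 single-dels accept.
'tv': N↓-sim [22, 17, 4] end={s14,s24,s30,s41} rej; 2/2 single-dels accept.
'tt': run [22, 17, 7] end={s14,s24,s26,s30,s40,s41,s5} rej; 2/2 single-dels accept.
5 obstructions.

min(Σ*\↓L) = [y, vr, rr, tv, tt].


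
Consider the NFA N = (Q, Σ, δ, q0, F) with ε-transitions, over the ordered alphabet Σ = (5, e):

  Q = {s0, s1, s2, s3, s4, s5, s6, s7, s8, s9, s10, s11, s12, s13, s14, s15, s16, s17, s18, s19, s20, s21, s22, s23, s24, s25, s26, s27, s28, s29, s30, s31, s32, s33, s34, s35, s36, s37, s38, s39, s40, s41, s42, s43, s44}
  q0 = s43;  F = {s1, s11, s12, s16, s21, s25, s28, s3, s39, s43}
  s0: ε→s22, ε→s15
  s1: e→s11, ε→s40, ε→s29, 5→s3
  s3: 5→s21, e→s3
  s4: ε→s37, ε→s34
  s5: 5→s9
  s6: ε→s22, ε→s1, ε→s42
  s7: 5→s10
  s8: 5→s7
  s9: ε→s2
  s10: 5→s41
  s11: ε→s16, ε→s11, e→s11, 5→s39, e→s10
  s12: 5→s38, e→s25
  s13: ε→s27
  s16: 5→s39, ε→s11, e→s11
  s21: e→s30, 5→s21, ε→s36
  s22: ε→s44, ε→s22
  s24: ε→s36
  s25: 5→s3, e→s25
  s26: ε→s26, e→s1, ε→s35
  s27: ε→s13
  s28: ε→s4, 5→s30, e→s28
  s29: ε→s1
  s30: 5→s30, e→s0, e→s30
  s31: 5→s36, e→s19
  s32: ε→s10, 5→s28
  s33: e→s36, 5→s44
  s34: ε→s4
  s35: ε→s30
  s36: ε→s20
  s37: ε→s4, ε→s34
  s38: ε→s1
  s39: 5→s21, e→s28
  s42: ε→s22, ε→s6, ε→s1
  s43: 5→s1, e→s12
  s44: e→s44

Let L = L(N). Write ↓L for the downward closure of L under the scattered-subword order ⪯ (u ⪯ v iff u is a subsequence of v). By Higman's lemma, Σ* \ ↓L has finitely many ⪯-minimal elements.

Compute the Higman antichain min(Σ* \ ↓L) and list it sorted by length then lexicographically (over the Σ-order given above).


A = [555e, 5e5e5, ee55e].

|Q|=45, |F|=10, |δ|=68 (33 ε).
min D↑ (10 st, q0=0, F={8}): 0:5→1,e→2 1:5→3,e→4 2:5→1,e→5 3:5→6,e→3 4:5→7,e→4 5:5→3,e→5 6:5→6,e→8 7:5→6,e→9 8:5→8,e→8 9:5→8,e→9.
'555e': run [25, 22, 15, 8, 5] end={s0,s15,s22,s30,s44} — reject; 4/4 del acc.
'5e5e5': |S_i|=[25, 22, 18, 14, 9, 5] end={s0,s15,s22,s30,s44} rej; 5/5 deletions ∈↓L.
'ee55e': N↓-sim [25, 24, 19, 15, 8, 5] end={s0,s15,s22,s30,s44} — reject; 5/5 del acc.
3 obstructions.


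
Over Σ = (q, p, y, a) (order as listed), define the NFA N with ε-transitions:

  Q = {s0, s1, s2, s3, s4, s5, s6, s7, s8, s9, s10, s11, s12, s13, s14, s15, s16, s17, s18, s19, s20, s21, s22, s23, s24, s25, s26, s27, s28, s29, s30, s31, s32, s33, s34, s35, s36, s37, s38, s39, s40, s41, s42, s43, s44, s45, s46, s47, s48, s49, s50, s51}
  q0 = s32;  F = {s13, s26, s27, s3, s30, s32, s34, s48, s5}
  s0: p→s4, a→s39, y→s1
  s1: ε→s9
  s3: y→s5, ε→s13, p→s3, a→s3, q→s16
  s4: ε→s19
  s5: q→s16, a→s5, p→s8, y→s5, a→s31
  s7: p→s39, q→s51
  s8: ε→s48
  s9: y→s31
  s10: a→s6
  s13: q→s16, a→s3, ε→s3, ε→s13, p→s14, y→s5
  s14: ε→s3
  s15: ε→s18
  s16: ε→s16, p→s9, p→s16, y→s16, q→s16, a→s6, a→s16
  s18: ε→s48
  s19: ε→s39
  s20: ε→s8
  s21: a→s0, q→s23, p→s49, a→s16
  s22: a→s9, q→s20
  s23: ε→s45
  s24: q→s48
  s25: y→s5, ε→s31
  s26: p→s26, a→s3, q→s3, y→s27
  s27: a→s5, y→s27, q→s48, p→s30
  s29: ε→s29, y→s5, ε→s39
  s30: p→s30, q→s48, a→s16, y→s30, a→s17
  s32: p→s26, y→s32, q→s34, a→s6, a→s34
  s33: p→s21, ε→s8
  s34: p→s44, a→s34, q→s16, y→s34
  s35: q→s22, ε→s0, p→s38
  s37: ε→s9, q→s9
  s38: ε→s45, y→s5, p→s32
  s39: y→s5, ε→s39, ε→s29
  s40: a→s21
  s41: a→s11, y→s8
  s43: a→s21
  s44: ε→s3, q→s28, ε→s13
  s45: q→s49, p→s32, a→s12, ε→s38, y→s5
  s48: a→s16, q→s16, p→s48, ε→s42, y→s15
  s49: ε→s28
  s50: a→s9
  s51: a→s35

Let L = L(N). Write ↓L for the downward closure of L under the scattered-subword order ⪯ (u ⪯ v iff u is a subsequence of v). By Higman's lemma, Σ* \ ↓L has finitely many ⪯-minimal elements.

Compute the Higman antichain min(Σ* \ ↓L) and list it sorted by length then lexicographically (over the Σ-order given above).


|Q|=52, |F|=9, |δ|=106 (27 ε).
min D↑ (9 st, q0=0, F={3}): 0:q→1,p→2,y→0,a→1 1:q→3,p→4,y→1,a→1 2:q→4,p→2,y→5,a→4 3:q→3,p→3,y→3,a→3 4:q→3,p→4,y→6,a→4 5:q→7,p→8,y→5,a→6 6:q→3,p→7,y→6,a→6 7:q→3,p→7,y→7,a→3 8:q→7,p→8,y→8,a→3 (ε-aug+det+¬).
'qq': N↓-sim [21, 16, 5] end={s16,s28,s31,s6,s9} rej; 2/2 deletions ∈↓L.
'aq': N↓-sim [21, 17, 5] end={s16,s28,s31,s6,s9} ∉↓L; 2/2 del acc.
'pyqa': |S_i|=[21, 19, 13, 8, 4] end={s16,s31,s6,s9} — reject; 4/4 deletions ∈↓L.
'pypa': N↓-sim [21, 19, 13, 11, 5] end={s16,s17,s31,s6,s9} — reject; 4/4 del acc.
4 obstructions.

Antichain: [qq, aq, pyqa, pypa].


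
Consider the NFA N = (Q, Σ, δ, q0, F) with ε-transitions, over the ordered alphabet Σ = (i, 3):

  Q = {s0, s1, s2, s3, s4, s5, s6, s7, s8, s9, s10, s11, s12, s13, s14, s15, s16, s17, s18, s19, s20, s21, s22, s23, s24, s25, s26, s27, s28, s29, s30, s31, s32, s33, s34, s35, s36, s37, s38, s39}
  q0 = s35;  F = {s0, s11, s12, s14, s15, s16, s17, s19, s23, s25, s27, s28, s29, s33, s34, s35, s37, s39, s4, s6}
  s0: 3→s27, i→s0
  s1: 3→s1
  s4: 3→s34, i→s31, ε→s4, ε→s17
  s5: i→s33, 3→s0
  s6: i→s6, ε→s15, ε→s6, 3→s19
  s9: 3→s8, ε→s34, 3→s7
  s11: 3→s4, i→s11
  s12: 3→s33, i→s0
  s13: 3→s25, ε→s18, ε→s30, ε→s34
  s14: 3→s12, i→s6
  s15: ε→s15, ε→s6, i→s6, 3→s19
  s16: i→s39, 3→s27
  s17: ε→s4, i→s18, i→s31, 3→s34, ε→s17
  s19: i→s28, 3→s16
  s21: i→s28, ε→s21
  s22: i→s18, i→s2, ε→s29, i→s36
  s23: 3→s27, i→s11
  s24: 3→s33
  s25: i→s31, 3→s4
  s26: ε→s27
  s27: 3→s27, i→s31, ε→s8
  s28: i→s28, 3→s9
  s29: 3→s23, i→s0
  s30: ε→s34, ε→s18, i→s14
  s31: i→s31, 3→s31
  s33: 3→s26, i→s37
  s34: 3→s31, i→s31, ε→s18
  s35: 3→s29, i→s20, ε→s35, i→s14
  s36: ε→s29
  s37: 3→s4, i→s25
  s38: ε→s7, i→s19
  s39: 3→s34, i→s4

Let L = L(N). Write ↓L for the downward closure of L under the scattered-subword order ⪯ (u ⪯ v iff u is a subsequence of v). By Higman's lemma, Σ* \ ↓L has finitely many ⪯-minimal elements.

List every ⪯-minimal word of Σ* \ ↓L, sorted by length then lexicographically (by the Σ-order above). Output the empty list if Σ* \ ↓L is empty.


A = [3i3i, 333i, ii3i33, i33iii, 33i333].

|Q|=40, |F|=20, |δ|=79 (22 ε).
min D↑ (19 st, q0=0, F={14}): 0:i→1,3→2 1:i→3,3→4 2:i→5,3→6 3:i→3,3→7 4:i→5,3→8 5:i→5,3→9 6:i→10,3→9 7:i→11,3→12 8:i→13,3→9 9:i→14,3→9 10:i→10,3→15 11:i→11,3→16 12:i→17,3→9 13:i→18,3→15 14:i→14,3→14 15:i→14,3→16 16:i→14,3→14 17:i→15,3→16 18:i→14,3→15 (ε-aug+det+¬).
'3i3i': run [27, 22, 15, 9, 2] end={s18,s31} rej; 4/4 single-dels accept.
'333i': run [27, 22, 17, 9, 2] end={s18,s31} rej; 4/4 del acc.
'ii3i33': run [27, 24, 19, 13, 10, 6, 3] end={s31,s7,s8} — reject; 6/6 del acc.
'i33iii': N↓-sim [27, 24, 19, 15, 8, 6, 2] end={s18,s31} rej; 6/6 deletions ∈↓L.
'33i333': N↓-sim [27, 22, 17, 9, 5, 3, 1] end={s31} — reject; 6/6 del acc.
5 obstructions.


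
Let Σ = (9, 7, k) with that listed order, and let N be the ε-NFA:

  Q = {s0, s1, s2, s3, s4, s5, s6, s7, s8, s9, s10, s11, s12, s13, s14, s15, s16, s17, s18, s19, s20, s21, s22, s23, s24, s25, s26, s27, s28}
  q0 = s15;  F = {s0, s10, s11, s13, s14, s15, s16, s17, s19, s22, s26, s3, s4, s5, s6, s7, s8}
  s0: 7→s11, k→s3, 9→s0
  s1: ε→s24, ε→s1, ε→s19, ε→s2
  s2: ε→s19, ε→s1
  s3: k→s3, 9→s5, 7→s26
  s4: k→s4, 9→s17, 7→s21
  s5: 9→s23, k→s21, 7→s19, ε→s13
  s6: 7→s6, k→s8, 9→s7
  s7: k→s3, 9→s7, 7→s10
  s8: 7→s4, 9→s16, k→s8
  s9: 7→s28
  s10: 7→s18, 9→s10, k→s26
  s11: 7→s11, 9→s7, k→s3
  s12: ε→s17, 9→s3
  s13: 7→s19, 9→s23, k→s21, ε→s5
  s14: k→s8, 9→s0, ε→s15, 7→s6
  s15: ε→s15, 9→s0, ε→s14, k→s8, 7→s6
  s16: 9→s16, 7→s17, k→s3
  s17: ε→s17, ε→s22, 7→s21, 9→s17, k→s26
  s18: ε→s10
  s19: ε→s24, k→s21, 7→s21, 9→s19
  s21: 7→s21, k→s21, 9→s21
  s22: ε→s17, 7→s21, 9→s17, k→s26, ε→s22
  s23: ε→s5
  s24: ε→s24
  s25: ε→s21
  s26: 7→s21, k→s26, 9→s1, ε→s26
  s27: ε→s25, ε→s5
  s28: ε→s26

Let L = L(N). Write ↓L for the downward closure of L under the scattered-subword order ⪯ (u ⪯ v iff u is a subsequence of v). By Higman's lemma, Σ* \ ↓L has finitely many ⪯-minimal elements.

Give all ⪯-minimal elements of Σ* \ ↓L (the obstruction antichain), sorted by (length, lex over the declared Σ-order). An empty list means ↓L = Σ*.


|Q|=29, |F|=17, |δ|=81 (25 ε).
min D↑ (15 st, q0=0, F={13}): 0:9→1,7→2,k→3 1:9→1,7→4,k→5 2:9→6,7→2,k→3 3:9→7,7→8,k→3 4:9→6,7→4,k→5 5:9→9,7→10,k→5 6:9→6,7→11,k→5 7:9→7,7→12,k→5 8:9→12,7→13,k→8 9:9→9,7→14,k→13 10:9→14,7→13,k→10 11:9→11,7→11,k→10 12:9→12,7→13,k→10 13:9→13,7→13,k→13 14:9→14,7→13,k→13 [Hopcroft].
'k77': run [23, 15, 9, 1] end={s21} — reject; 3/3 single-dels accept.
'9k9k': |S_i|=[23, 18, 10, 8, 1] end={s21} — reject; 4/4 single-dels accept.
'797k7': N↓-sim [23, 20, 16, 10, 6, 1] end={s21} ∉↓L; 5/5 deletions ∈↓L.
3 minimals (antichain).

min(Σ*\↓L) = [k77, 9k9k, 797k7].


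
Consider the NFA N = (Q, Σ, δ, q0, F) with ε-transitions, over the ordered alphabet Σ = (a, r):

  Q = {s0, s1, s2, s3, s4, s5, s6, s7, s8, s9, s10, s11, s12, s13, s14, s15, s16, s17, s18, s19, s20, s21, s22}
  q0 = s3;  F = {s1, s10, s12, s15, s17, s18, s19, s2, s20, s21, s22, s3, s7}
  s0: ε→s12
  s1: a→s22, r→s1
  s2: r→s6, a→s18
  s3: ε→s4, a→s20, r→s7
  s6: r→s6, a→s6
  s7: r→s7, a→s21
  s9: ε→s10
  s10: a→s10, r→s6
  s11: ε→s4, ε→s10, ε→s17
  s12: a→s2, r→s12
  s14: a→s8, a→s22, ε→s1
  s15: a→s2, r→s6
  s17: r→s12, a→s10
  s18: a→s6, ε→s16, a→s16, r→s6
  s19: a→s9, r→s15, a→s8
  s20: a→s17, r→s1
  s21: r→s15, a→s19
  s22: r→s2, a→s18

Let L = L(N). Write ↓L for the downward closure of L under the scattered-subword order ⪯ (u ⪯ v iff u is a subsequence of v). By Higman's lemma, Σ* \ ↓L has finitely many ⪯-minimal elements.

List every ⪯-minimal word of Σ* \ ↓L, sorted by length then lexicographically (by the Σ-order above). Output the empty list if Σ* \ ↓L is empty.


|Q|=23, |F|=13, |δ|=40 (8 ε).
min D↑ (14 st, q0=0, F={11}): 0:a→1,r→2 1:a→3,r→4 2:a→5,r→2 3:a→6,r→7 4:a→8,r→4 5:a→9,r→10 6:a→6,r→11 7:a→12,r→7 8:a→13,r→12 9:a→6,r→10 10:a→12,r→11 11:a→11,r→11 12:a→13,r→11 13:a→11,r→11.
'aaar': |S_i|=[18, 15, 12, 7, 1] end={s6} rej; 4/4 del acc.
'rarr': run [18, 14, 11, 5, 1] end={s6} ∉↓L; 4/4 deletions ∈↓L.
'araaa': run [18, 15, 8, 5, 3, 2] end={s16,s6} — reject; 5/5 del acc.
3 words, ⪯-incomp.

min(Σ*\↓L) = [aaar, rarr, araaa].


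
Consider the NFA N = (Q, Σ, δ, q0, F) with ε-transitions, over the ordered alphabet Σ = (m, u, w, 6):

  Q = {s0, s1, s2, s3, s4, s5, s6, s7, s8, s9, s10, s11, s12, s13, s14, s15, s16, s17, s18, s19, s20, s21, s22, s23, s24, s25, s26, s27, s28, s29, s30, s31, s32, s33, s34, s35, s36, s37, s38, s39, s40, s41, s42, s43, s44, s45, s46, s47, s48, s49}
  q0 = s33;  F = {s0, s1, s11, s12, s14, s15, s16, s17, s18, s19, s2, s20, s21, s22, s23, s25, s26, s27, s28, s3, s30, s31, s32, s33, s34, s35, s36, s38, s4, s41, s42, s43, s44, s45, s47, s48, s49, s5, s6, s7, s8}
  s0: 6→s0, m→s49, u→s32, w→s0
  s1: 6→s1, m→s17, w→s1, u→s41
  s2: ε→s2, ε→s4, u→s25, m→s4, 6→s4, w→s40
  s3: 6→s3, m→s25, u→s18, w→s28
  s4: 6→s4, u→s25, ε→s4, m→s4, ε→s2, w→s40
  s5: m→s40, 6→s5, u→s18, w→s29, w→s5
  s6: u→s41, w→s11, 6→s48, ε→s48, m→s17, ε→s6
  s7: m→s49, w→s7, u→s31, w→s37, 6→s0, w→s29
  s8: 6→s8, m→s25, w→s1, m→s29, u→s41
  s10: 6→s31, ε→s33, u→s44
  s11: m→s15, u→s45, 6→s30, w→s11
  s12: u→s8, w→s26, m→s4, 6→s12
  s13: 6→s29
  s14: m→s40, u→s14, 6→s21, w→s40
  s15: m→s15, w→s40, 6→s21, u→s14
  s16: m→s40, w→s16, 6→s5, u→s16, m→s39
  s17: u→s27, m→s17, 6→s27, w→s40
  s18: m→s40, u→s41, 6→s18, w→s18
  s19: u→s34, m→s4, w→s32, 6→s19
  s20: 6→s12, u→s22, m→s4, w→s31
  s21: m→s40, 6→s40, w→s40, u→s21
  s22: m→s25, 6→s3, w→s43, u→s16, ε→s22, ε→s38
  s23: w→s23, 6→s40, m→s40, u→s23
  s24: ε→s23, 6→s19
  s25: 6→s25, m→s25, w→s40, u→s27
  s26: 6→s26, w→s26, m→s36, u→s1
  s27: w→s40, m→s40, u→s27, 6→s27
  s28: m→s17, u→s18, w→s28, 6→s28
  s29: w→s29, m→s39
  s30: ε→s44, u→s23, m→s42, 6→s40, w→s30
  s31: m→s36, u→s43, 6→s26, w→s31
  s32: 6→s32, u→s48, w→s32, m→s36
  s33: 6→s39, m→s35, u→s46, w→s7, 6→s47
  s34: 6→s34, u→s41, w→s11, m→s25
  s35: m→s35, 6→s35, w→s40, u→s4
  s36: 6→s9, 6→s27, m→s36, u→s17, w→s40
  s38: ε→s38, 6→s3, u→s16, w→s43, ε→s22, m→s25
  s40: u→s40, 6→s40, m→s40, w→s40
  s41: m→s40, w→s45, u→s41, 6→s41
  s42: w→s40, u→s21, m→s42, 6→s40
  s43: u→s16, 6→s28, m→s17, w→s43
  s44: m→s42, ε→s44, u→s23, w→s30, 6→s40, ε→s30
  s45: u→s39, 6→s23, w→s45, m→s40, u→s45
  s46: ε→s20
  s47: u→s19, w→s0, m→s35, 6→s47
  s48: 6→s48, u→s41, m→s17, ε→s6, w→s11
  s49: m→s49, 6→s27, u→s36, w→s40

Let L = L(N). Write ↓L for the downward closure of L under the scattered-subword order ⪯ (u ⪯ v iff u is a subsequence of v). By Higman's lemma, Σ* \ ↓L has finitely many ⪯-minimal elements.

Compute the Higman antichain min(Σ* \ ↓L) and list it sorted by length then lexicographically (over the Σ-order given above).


|Q|=50, |F|=41, |δ|=199 (17 ε).
min D↑ (38 st, q0=0, F={6}): 0:m→1,u→2,w→3,6→4 1:m→1,u→5,w→6,6→1 2:m→5,u→7,w→8,6→9 3:m→10,u→8,w→3,6→11 4:m→1,u→12,w→11,6→4 5:m→5,u→13,w→6,6→5 6:m→6,u→6,w→6,6→6 7:m→13,u→14,w→15,6→16 8:m→17,u→15,w→8,6→18 9:m→5,u→19,w→18,6→9 10:m→10,u→17,w→6,6→20 11:m→10,u→21,w→11,6→11 12:m→5,u→22,w→21,6→12 13:m→13,u→20,w→6,6→13 14:m→6,u→14,w→14,6→23 15:m→24,u→14,w→15,6→25 16:m→13,u→26,w→25,6→16 17:m→17,u→24,w→6,6→20 18:m→17,u→27,w→18,6→18 19:m→13,u→28,w→27,6→19 20:m→6,u→20,w→6,6→20 21:m→17,u→29,w→21,6→21 22:m→13,u→28,w→30,6→22 23:m→6,u→26,w→23,6→23 24:m→24,u→20,w→6,6→20 25:m→24,u→26,w→25,6→25 26:m→6,u→28,w→26,6→26 27:m→24,u→28,w→27,6→27 28:m→6,u→28,w→31,6→28 29:m→24,u→28,w→30,6→29 30:m→32,u→31,w→30,6→33 31:m→6,u→31,w→31,6→34 32:m→32,u→35,w→6,6→36 33:m→37,u→34,w→33,6→6 34:m→6,u→34,w→34,6→6 35:m→6,u→35,w→6,6→36 36:m→6,u→36,w→6,6→6 37:m→37,u→36,w→6,6→6 (ε-aug+det+¬).
'mw': N↓-sim [47, 16, 3] end={s29,s39,s40} — reject; 2/2 del acc.
'uuum': run [47, 40, 29, 12, 2] end={s39,s40} — reject; 4/4 single-dels accept.
'wm6m': run [47, 32, 11, 4, 1] end={s40} rej; 4/4 single-dels accept.
'6uuw66': |S_i|=[47, 37, 28, 18, 11, 6, 1] end={s40} — reject; 6/6 deletions ∈↓L.
4 obstructions.

min(Σ*\↓L) = [mw, uuum, wm6m, 6uuw66].


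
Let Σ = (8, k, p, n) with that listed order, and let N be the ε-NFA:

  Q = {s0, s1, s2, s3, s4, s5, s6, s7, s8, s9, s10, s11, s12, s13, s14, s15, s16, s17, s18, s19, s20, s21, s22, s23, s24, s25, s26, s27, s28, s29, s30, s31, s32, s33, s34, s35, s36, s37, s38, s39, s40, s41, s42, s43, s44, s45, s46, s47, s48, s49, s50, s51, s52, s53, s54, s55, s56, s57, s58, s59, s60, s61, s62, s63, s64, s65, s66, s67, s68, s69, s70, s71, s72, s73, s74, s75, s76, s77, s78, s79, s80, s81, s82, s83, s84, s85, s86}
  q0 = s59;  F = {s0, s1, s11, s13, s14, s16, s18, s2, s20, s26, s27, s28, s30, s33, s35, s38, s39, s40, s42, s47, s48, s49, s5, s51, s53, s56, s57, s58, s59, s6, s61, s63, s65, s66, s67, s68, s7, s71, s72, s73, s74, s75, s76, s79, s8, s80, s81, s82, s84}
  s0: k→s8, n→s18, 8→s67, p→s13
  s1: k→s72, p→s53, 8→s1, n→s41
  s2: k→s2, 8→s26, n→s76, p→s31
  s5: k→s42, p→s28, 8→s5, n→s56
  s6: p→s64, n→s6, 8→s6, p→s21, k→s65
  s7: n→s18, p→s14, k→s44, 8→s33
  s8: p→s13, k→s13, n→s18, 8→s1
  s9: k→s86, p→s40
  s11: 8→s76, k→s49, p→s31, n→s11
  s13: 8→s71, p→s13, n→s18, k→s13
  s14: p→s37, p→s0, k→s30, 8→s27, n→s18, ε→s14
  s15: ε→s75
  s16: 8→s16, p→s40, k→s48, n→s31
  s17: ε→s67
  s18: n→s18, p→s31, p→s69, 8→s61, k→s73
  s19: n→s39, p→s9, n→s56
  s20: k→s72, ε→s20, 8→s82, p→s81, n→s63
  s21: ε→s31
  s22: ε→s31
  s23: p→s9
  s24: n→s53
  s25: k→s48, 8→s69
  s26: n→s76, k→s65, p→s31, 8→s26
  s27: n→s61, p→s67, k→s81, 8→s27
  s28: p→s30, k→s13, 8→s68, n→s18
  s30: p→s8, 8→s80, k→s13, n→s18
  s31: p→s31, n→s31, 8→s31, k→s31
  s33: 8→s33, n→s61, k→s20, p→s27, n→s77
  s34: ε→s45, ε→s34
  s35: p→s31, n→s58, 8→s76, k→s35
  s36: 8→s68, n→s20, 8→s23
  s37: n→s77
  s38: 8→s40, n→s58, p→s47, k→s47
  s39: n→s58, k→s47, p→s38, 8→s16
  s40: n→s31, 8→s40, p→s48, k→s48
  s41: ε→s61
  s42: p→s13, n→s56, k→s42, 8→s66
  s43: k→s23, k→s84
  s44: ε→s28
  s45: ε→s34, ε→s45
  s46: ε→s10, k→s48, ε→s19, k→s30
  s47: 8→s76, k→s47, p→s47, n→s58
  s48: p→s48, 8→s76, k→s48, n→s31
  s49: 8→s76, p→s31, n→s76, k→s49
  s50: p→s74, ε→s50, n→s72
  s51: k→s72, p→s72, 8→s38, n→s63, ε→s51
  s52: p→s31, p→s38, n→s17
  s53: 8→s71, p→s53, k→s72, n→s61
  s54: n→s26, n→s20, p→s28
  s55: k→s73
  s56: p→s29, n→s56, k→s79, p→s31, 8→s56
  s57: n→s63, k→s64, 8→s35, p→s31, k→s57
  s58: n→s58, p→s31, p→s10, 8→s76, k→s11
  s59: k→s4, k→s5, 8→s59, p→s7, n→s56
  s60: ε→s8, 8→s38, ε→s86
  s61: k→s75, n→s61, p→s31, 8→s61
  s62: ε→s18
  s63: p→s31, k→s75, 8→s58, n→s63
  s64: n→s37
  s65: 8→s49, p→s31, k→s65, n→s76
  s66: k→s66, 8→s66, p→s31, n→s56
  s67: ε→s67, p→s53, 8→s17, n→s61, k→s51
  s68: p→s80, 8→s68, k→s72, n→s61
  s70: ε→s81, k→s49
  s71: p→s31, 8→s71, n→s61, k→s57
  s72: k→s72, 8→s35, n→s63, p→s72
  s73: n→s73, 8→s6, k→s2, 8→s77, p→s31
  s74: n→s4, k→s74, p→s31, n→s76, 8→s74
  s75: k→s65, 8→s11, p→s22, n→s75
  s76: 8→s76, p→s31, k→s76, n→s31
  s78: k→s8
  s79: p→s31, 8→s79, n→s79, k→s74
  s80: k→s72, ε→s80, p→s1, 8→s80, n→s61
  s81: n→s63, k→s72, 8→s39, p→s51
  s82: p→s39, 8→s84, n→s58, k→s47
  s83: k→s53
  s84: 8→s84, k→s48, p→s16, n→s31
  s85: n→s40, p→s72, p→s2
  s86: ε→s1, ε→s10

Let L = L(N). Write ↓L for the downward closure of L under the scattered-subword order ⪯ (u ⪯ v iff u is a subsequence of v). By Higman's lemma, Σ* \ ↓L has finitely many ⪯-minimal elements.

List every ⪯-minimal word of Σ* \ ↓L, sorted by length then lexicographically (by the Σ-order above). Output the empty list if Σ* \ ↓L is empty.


A = [np, kk8p, nkknn, p8k88n, pppp8p].

|Q|=87, |F|=49, |δ|=268 (24 ε).
min D↑ (50 st, q0=0, F={10}): 0:8→0,k→1,p→2,n→3 1:8→1,k→4,p→5,n→3 2:8→6,k→5,p→7,n→8 3:8→3,k→9,p→10,n→3 4:8→11,k→4,p→12,n→3 5:8→13,k→12,p→14,n→8 6:8→6,k→15,p→16,n→17 7:8→16,k→14,p→18,n→8 8:8→17,k→19,p→10,n→8 9:8→9,k→20,p→10,n→9 10:8→10,k→10,p→10,n→10 11:8→11,k→11,p→10,n→3 12:8→21,k→12,p→12,n→8 13:8→13,k→22,p→23,n→17 14:8→23,k→12,p→24,n→8 15:8→25,k→22,p→26,n→27 16:8→16,k→26,p→28,n→17 17:8→17,k→29,p→10,n→17 18:8→28,k→24,p→12,n→8 19:8→30,k→31,p→10,n→19 20:8→20,k→20,p→10,n→32 21:8→21,k→33,p→10,n→17 22:8→34,k→22,p→22,n→27 23:8→23,k→22,p→35,n→17 24:8→35,k→12,p→12,n→8 25:8→36,k→37,p→38,n→39 26:8→38,k→22,p→40,n→27 27:8→39,k→29,p→10,n→27 28:8→28,k→40,p→41,n→17 29:8→42,k→43,p→10,n→29 30:8→30,k→43,p→10,n→30 31:8→44,k→31,p→10,n→32 32:8→32,k→32,p→10,n→10 33:8→34,k→33,p→10,n→27 34:8→32,k→34,p→10,n→39 35:8→35,k→22,p→41,n→17 36:8→36,k→45,p→46,n→10 37:8→32,k→37,p→37,n→39 38:8→46,k→37,p→47,n→39 39:8→32,k→42,p→10,n→39 40:8→47,k→22,p→22,n→27 41:8→21,k→22,p→41,n→17 42:8→32,k→48,p→10,n→42 43:8→48,k→43,p→10,n→32 44:8→44,k→43,p→10,n→32 45:8→32,k→45,p→45,n→10 46:8→46,k→45,p→49,n→10 47:8→49,k→37,p→37,n→39 48:8→32,k→48,p→10,n→32 49:8→49,k→45,p→45,n→10.
'np': |S_i|=[62, 27, 9] end={s10,s21,s22,s29,s31,s37,s64,s69,s77} ∉↓L; 2/2 del acc.
'kk8p': |S_i|=[62, 54, 35, 26, 8] end={s10,s21,s22,s29,s31,s37,s64,s77} — reject; 4/4 single-dels accept.
'nkknn': run [62, 27, 18, 8, 3, 1] end={s31} ∉↓L; 5/5 del acc.
'p8k88n': N↓-sim [62, 54, 41, 27, 15, 6, 1] end={s31} — reject; 6/6 del acc.
'pppp8p': |S_i|=[62, 54, 45, 38, 29, 20, 7] end={s10,s21,s22,s31,s37,s64,s77} ∉↓L; 6/6 deletions ∈↓L.
5 minimals (antichain).


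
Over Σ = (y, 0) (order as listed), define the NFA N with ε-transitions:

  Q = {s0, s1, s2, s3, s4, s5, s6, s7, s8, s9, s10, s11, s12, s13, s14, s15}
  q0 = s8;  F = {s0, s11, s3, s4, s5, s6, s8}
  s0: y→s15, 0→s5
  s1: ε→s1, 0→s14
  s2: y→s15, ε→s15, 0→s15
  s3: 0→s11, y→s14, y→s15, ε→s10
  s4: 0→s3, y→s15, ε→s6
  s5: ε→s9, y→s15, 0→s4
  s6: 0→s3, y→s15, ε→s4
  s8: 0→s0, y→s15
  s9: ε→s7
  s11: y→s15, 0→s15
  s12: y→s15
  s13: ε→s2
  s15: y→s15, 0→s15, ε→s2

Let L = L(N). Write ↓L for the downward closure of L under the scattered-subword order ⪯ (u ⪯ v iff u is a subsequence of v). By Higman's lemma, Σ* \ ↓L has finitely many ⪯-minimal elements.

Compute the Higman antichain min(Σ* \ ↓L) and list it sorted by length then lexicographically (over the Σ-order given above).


min(Σ*\↓L) = [y, 000000].

|Q|=16, |F|=7, |δ|=30 (9 ε).
min D↑ (7 st, q0=0, F={1}): 0:y→1,0→2 1:y→1,0→1 2:y→1,0→3 3:y→1,0→4 4:y→1,0→5 5:y→1,0→6 6:y→1,0→1 [Hopcroft].
'y': N↓-sim [13, 3] end={s14,s15,s2} rej; 1/1 del acc.
'000000': N↓-sim [13, 12, 11, 8, 6, 3, 2] end={s15,s2} rej; 6/6 single-dels accept.
2 words, ⪯-incomp.
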